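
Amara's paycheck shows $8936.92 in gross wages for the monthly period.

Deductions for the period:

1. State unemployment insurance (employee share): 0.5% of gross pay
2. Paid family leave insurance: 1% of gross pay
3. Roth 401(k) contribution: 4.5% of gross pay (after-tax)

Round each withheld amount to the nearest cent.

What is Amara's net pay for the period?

$8400.71

State unemployment insurance (employee share): $8936.92 × 0.005 = $44.68
Paid family leave insurance: $8936.92 × 0.01 = $89.37
Roth 401(k) contribution: $8936.92 × 0.045 = $402.16
Total deductions = $44.68 + $89.37 + $402.16 = $536.21
Net pay = $8936.92 − $536.21 = $8400.71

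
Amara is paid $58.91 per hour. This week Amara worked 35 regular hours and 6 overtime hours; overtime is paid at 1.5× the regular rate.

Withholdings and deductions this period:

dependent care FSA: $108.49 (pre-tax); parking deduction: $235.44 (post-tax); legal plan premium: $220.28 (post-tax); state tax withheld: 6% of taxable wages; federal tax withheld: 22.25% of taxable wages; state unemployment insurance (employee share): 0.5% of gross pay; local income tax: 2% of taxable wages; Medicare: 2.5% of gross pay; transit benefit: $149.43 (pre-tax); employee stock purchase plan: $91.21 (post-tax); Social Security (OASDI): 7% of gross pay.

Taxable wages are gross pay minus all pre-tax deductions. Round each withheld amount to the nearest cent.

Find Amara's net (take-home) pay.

Regular pay: 35 × $58.91 = $2061.85
Overtime pay: 6 × $58.91 × 1.5 = $530.19
Gross pay = $2061.85 + $530.19 = $2592.04
Dependent care FSA: $108.49
Transit benefit: $149.43
Pre-tax total = $108.49 + $149.43 = $257.92
Taxable wages = $2592.04 − $257.92 = $2334.12
State tax withheld: $2334.12 × 0.06 = $140.05
Federal tax withheld: $2334.12 × 0.2225 = $519.34
Local income tax: $2334.12 × 0.02 = $46.68
Medicare: $2592.04 × 0.025 = $64.80
Social Security (OASDI): $2592.04 × 0.07 = $181.44
State unemployment insurance (employee share): $2592.04 × 0.005 = $12.96
Legal plan premium: $220.28
Parking deduction: $235.44
Employee stock purchase plan: $91.21
Total deductions = $108.49 + $149.43 + $140.05 + $519.34 + $46.68 + $64.80 + $181.44 + $12.96 + $220.28 + $235.44 + $91.21 = $1770.12
Net pay = $2592.04 − $1770.12 = $821.92

$821.92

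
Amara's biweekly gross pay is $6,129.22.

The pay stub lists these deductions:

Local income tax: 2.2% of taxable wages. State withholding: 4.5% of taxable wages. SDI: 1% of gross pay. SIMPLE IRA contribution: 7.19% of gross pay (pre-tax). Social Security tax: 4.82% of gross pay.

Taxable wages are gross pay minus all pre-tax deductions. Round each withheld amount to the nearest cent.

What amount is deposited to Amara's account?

$4,950.68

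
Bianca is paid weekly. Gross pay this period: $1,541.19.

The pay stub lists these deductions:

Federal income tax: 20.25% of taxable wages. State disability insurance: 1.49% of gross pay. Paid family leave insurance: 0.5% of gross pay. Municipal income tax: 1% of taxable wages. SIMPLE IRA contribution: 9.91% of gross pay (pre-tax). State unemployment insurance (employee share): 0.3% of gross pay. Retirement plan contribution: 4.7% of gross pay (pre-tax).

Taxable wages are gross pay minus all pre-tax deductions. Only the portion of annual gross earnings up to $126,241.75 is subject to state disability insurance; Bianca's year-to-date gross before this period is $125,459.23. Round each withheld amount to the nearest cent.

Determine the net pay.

$1,012.38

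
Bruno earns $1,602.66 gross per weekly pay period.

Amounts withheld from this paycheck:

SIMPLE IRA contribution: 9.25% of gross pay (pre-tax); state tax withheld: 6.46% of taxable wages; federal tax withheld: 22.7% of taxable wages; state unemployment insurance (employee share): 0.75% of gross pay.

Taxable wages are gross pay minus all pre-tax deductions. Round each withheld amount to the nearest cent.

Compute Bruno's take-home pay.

$1,018.29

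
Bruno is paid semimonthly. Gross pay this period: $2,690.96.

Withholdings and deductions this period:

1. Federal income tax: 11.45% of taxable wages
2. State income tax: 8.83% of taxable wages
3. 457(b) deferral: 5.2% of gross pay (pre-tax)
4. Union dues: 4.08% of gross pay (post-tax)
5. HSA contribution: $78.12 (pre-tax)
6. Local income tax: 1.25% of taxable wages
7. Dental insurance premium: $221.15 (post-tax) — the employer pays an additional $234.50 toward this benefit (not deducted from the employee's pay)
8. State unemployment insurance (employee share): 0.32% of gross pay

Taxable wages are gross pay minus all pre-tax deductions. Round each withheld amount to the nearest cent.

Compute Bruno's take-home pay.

457(b) deferral: $2,690.96 × 0.052 = $139.93
HSA contribution: $78.12
Pre-tax total = $139.93 + $78.12 = $218.05
Taxable wages = $2,690.96 − $218.05 = $2,472.91
Federal income tax: $2,472.91 × 0.1145 = $283.15
State income tax: $2,472.91 × 0.0883 = $218.36
Local income tax: $2,472.91 × 0.0125 = $30.91
State unemployment insurance (employee share): $2,690.96 × 0.0032 = $8.61
Dental insurance premium: $221.15
Union dues: $2,690.96 × 0.0408 = $109.79
(Employer's $234.50 toward dental insurance premium is not withheld from the employee.)
Total deductions = $139.93 + $78.12 + $283.15 + $218.36 + $30.91 + $8.61 + $221.15 + $109.79 = $1,090.02
Net pay = $2,690.96 − $1,090.02 = $1,600.94

$1,600.94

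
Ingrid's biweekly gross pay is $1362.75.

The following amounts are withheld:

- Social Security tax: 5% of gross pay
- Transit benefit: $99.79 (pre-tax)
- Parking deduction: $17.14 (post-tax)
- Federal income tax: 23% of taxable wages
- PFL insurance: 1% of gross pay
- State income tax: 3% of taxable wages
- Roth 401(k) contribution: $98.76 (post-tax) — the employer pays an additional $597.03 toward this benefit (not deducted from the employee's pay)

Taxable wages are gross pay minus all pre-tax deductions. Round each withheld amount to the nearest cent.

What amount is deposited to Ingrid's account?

$736.92

Transit benefit: $99.79
Taxable wages = $1362.75 − $99.79 = $1262.96
Federal income tax: $1262.96 × 0.23 = $290.48
State income tax: $1262.96 × 0.03 = $37.89
Social Security tax: $1362.75 × 0.05 = $68.14
PFL insurance: $1362.75 × 0.01 = $13.63
Parking deduction: $17.14
Roth 401(k) contribution: $98.76
(Employer's $597.03 toward Roth 401(k) contribution is not withheld from the employee.)
Total deductions = $99.79 + $290.48 + $37.89 + $68.14 + $13.63 + $17.14 + $98.76 = $625.83
Net pay = $1362.75 − $625.83 = $736.92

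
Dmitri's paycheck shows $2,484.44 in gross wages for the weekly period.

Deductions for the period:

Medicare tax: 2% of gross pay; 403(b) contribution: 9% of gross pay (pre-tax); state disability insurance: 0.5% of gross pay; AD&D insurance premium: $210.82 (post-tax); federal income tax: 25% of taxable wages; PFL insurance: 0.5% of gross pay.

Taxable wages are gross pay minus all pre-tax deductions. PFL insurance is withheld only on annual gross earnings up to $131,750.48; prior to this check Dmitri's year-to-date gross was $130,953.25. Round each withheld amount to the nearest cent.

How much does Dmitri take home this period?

403(b) contribution: $2,484.44 × 0.09 = $223.60
Taxable wages = $2,484.44 − $223.60 = $2,260.84
Federal income tax: $2,260.84 × 0.25 = $565.21
Medicare tax: $2,484.44 × 0.02 = $49.69
State disability insurance: $2,484.44 × 0.005 = $12.42
PFL insurance: only $131,750.48 − $130,953.25 = $797.23 of this check is subject → $797.23 × 0.005 = $3.99
AD&D insurance premium: $210.82
Total deductions = $223.60 + $565.21 + $49.69 + $12.42 + $3.99 + $210.82 = $1,065.73
Net pay = $2,484.44 − $1,065.73 = $1,418.71

$1,418.71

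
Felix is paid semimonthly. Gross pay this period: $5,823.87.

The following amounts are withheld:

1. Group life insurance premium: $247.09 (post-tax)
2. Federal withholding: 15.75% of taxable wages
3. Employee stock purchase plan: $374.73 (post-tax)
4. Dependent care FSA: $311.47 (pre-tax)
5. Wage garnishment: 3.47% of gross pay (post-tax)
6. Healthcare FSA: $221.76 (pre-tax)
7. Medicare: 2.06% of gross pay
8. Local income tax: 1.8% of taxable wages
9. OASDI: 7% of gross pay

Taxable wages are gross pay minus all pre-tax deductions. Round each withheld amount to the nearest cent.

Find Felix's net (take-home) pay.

Dependent care FSA: $311.47
Healthcare FSA: $221.76
Pre-tax total = $311.47 + $221.76 = $533.23
Taxable wages = $5,823.87 − $533.23 = $5,290.64
Federal withholding: $5,290.64 × 0.1575 = $833.28
Local income tax: $5,290.64 × 0.018 = $95.23
OASDI: $5,823.87 × 0.07 = $407.67
Medicare: $5,823.87 × 0.0206 = $119.97
Wage garnishment: $5,823.87 × 0.0347 = $202.09
Employee stock purchase plan: $374.73
Group life insurance premium: $247.09
Total deductions = $311.47 + $221.76 + $833.28 + $95.23 + $407.67 + $119.97 + $202.09 + $374.73 + $247.09 = $2,813.29
Net pay = $5,823.87 − $2,813.29 = $3,010.58

$3,010.58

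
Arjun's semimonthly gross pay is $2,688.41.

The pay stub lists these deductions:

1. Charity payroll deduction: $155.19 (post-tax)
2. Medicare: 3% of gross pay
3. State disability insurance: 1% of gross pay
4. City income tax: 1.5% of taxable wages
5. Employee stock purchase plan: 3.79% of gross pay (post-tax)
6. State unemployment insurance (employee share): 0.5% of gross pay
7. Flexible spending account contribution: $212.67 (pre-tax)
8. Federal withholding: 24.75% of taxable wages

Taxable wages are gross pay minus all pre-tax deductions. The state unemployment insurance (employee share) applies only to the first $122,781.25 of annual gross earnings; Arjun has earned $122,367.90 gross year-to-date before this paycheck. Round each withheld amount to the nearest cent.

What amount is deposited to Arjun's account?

Flexible spending account contribution: $212.67
Taxable wages = $2,688.41 − $212.67 = $2,475.74
City income tax: $2,475.74 × 0.015 = $37.14
Federal withholding: $2,475.74 × 0.2475 = $612.75
Medicare: $2,688.41 × 0.03 = $80.65
State disability insurance: $2,688.41 × 0.01 = $26.88
State unemployment insurance (employee share): only $122,781.25 − $122,367.90 = $413.35 of this check is subject → $413.35 × 0.005 = $2.07
Charity payroll deduction: $155.19
Employee stock purchase plan: $2,688.41 × 0.0379 = $101.89
Total deductions = $212.67 + $37.14 + $612.75 + $80.65 + $26.88 + $2.07 + $155.19 + $101.89 = $1,229.24
Net pay = $2,688.41 − $1,229.24 = $1,459.17

$1,459.17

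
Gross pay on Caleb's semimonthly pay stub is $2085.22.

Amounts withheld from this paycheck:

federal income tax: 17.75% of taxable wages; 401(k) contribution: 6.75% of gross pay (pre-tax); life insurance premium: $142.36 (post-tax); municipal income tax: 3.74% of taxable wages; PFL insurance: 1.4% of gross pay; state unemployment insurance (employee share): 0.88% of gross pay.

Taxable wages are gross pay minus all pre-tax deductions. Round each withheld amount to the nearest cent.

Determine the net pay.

$1336.71

401(k) contribution: $2085.22 × 0.0675 = $140.75
Taxable wages = $2085.22 − $140.75 = $1944.47
Municipal income tax: $1944.47 × 0.0374 = $72.72
Federal income tax: $1944.47 × 0.1775 = $345.14
State unemployment insurance (employee share): $2085.22 × 0.0088 = $18.35
PFL insurance: $2085.22 × 0.014 = $29.19
Life insurance premium: $142.36
Total deductions = $140.75 + $72.72 + $345.14 + $18.35 + $29.19 + $142.36 = $748.51
Net pay = $2085.22 − $748.51 = $1336.71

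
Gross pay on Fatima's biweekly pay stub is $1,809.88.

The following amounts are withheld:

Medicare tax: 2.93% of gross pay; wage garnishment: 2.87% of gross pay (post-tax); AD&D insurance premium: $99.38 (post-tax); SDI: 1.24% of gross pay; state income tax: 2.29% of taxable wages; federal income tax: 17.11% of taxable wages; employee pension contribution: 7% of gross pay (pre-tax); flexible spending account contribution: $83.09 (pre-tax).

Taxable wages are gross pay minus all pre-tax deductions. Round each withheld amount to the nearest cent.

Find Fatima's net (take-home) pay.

$1,062.89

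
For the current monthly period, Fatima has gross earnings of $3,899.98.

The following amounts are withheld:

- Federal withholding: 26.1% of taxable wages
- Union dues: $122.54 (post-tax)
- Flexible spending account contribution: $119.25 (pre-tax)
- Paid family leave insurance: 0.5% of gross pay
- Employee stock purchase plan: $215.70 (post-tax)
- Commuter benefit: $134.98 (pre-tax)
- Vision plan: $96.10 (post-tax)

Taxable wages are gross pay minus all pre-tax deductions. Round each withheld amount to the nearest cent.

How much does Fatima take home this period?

Flexible spending account contribution: $119.25
Commuter benefit: $134.98
Pre-tax total = $119.25 + $134.98 = $254.23
Taxable wages = $3,899.98 − $254.23 = $3,645.75
Federal withholding: $3,645.75 × 0.261 = $951.54
Paid family leave insurance: $3,899.98 × 0.005 = $19.50
Union dues: $122.54
Vision plan: $96.10
Employee stock purchase plan: $215.70
Total deductions = $119.25 + $134.98 + $951.54 + $19.50 + $122.54 + $96.10 + $215.70 = $1,659.61
Net pay = $3,899.98 − $1,659.61 = $2,240.37

$2,240.37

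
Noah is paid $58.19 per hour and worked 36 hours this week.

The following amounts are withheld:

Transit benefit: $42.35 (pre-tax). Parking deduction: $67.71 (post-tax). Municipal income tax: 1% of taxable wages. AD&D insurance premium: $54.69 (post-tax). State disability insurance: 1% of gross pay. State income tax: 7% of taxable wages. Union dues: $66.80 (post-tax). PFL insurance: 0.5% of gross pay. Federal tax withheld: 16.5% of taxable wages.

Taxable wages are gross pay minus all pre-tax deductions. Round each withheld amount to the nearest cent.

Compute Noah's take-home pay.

Gross pay: 36 × $58.19 = $2094.84
Transit benefit: $42.35
Taxable wages = $2094.84 − $42.35 = $2052.49
Federal tax withheld: $2052.49 × 0.165 = $338.66
State income tax: $2052.49 × 0.07 = $143.67
Municipal income tax: $2052.49 × 0.01 = $20.52
State disability insurance: $2094.84 × 0.01 = $20.95
PFL insurance: $2094.84 × 0.005 = $10.47
AD&D insurance premium: $54.69
Union dues: $66.80
Parking deduction: $67.71
Total deductions = $42.35 + $338.66 + $143.67 + $20.52 + $20.95 + $10.47 + $54.69 + $66.80 + $67.71 = $765.82
Net pay = $2094.84 − $765.82 = $1329.02

$1329.02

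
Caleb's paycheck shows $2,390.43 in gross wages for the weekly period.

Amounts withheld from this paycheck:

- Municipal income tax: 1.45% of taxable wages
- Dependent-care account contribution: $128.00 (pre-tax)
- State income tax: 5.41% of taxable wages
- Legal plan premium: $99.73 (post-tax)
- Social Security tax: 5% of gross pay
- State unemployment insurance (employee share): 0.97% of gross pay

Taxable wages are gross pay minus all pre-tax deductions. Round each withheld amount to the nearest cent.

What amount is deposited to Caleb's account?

$1,864.78

Dependent-care account contribution: $128.00
Taxable wages = $2,390.43 − $128.00 = $2,262.43
State income tax: $2,262.43 × 0.0541 = $122.40
Municipal income tax: $2,262.43 × 0.0145 = $32.81
State unemployment insurance (employee share): $2,390.43 × 0.0097 = $23.19
Social Security tax: $2,390.43 × 0.05 = $119.52
Legal plan premium: $99.73
Total deductions = $128.00 + $122.40 + $32.81 + $23.19 + $119.52 + $99.73 = $525.65
Net pay = $2,390.43 − $525.65 = $1,864.78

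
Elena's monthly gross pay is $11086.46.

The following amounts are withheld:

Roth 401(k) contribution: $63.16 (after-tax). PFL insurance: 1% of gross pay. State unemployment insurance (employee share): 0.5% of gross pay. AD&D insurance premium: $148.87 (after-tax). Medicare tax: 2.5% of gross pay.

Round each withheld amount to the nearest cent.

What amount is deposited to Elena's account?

PFL insurance: $11086.46 × 0.01 = $110.86
Medicare tax: $11086.46 × 0.025 = $277.16
State unemployment insurance (employee share): $11086.46 × 0.005 = $55.43
AD&D insurance premium: $148.87
Roth 401(k) contribution: $63.16
Total deductions = $110.86 + $277.16 + $55.43 + $148.87 + $63.16 = $655.48
Net pay = $11086.46 − $655.48 = $10430.98

$10430.98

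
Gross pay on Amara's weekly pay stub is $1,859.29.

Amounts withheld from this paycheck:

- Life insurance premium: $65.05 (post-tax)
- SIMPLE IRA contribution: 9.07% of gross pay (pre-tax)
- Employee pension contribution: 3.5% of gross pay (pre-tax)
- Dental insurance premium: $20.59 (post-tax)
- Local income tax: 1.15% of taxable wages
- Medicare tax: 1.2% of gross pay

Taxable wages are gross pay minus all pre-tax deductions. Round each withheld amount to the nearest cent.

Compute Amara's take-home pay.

$1,498.93

SIMPLE IRA contribution: $1,859.29 × 0.0907 = $168.64
Employee pension contribution: $1,859.29 × 0.035 = $65.08
Pre-tax total = $168.64 + $65.08 = $233.72
Taxable wages = $1,859.29 − $233.72 = $1,625.57
Local income tax: $1,625.57 × 0.0115 = $18.69
Medicare tax: $1,859.29 × 0.012 = $22.31
Dental insurance premium: $20.59
Life insurance premium: $65.05
Total deductions = $168.64 + $65.08 + $18.69 + $22.31 + $20.59 + $65.05 = $360.36
Net pay = $1,859.29 − $360.36 = $1,498.93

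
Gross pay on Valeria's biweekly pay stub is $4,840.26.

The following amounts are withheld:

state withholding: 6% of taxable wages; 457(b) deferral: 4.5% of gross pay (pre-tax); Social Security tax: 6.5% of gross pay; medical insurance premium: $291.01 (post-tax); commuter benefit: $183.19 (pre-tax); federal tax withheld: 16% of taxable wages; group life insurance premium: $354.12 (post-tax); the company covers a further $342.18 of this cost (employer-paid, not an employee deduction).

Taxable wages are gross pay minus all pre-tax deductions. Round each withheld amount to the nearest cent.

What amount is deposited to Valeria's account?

$2,502.87

Commuter benefit: $183.19
457(b) deferral: $4,840.26 × 0.045 = $217.81
Pre-tax total = $183.19 + $217.81 = $401.00
Taxable wages = $4,840.26 − $401.00 = $4,439.26
State withholding: $4,439.26 × 0.06 = $266.36
Federal tax withheld: $4,439.26 × 0.16 = $710.28
Social Security tax: $4,840.26 × 0.065 = $314.62
Medical insurance premium: $291.01
Group life insurance premium: $354.12
(Employer's $342.18 toward group life insurance premium is not withheld from the employee.)
Total deductions = $183.19 + $217.81 + $266.36 + $710.28 + $314.62 + $291.01 + $354.12 = $2,337.39
Net pay = $4,840.26 − $2,337.39 = $2,502.87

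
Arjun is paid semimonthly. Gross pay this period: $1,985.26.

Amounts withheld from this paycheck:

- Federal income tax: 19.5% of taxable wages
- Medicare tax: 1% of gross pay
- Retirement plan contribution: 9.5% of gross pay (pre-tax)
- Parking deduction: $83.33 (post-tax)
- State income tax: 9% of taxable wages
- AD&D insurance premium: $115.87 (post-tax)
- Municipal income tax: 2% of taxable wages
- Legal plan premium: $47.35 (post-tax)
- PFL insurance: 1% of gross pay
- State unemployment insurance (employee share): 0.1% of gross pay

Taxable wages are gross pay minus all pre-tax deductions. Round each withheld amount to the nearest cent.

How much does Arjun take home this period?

Retirement plan contribution: $1,985.26 × 0.095 = $188.60
Taxable wages = $1,985.26 − $188.60 = $1,796.66
State income tax: $1,796.66 × 0.09 = $161.70
Municipal income tax: $1,796.66 × 0.02 = $35.93
Federal income tax: $1,796.66 × 0.195 = $350.35
PFL insurance: $1,985.26 × 0.01 = $19.85
Medicare tax: $1,985.26 × 0.01 = $19.85
State unemployment insurance (employee share): $1,985.26 × 0.001 = $1.99
Legal plan premium: $47.35
AD&D insurance premium: $115.87
Parking deduction: $83.33
Total deductions = $188.60 + $161.70 + $35.93 + $350.35 + $19.85 + $19.85 + $1.99 + $47.35 + $115.87 + $83.33 = $1,024.82
Net pay = $1,985.26 − $1,024.82 = $960.44

$960.44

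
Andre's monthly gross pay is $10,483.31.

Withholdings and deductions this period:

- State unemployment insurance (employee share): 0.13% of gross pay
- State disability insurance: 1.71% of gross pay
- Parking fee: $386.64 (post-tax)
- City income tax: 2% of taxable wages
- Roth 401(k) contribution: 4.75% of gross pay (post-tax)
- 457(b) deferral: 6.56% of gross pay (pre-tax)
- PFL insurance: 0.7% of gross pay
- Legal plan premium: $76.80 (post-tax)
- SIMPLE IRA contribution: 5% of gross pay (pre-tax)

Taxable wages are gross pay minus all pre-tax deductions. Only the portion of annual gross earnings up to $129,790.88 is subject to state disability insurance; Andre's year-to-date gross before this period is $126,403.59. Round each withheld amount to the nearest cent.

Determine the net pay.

SIMPLE IRA contribution: $10,483.31 × 0.05 = $524.17
457(b) deferral: $10,483.31 × 0.0656 = $687.71
Pre-tax total = $524.17 + $687.71 = $1,211.88
Taxable wages = $10,483.31 − $1,211.88 = $9,271.43
City income tax: $9,271.43 × 0.02 = $185.43
PFL insurance: $10,483.31 × 0.007 = $73.38
State unemployment insurance (employee share): $10,483.31 × 0.0013 = $13.63
State disability insurance: only $129,790.88 − $126,403.59 = $3,387.29 of this check is subject → $3,387.29 × 0.0171 = $57.92
Parking fee: $386.64
Legal plan premium: $76.80
Roth 401(k) contribution: $10,483.31 × 0.0475 = $497.96
Total deductions = $524.17 + $687.71 + $185.43 + $73.38 + $13.63 + $57.92 + $386.64 + $76.80 + $497.96 = $2,503.64
Net pay = $10,483.31 − $2,503.64 = $7,979.67

$7,979.67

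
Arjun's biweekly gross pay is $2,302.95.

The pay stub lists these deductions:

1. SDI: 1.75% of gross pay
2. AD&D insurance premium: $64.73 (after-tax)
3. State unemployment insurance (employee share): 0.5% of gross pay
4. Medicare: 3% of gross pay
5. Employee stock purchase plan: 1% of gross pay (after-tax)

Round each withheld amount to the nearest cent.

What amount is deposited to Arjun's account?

$2,094.29

Medicare: $2,302.95 × 0.03 = $69.09
SDI: $2,302.95 × 0.0175 = $40.30
State unemployment insurance (employee share): $2,302.95 × 0.005 = $11.51
AD&D insurance premium: $64.73
Employee stock purchase plan: $2,302.95 × 0.01 = $23.03
Total deductions = $69.09 + $40.30 + $11.51 + $64.73 + $23.03 = $208.66
Net pay = $2,302.95 − $208.66 = $2,094.29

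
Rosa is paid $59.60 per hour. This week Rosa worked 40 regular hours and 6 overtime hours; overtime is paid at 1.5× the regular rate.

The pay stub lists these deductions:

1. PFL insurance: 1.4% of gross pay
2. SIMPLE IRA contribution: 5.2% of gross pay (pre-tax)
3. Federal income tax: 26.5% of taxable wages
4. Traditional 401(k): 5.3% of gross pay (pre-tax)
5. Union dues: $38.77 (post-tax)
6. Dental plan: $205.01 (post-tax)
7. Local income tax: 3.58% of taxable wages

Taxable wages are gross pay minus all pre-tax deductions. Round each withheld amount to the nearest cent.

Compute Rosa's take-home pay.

$1,542.87

Regular pay: 40 × $59.60 = $2,384.00
Overtime pay: 6 × $59.60 × 1.5 = $536.40
Gross pay = $2,384.00 + $536.40 = $2,920.40
Traditional 401(k): $2,920.40 × 0.053 = $154.78
SIMPLE IRA contribution: $2,920.40 × 0.052 = $151.86
Pre-tax total = $154.78 + $151.86 = $306.64
Taxable wages = $2,920.40 − $306.64 = $2,613.76
Federal income tax: $2,613.76 × 0.265 = $692.65
Local income tax: $2,613.76 × 0.0358 = $93.57
PFL insurance: $2,920.40 × 0.014 = $40.89
Union dues: $38.77
Dental plan: $205.01
Total deductions = $154.78 + $151.86 + $692.65 + $93.57 + $40.89 + $38.77 + $205.01 = $1,377.53
Net pay = $2,920.40 − $1,377.53 = $1,542.87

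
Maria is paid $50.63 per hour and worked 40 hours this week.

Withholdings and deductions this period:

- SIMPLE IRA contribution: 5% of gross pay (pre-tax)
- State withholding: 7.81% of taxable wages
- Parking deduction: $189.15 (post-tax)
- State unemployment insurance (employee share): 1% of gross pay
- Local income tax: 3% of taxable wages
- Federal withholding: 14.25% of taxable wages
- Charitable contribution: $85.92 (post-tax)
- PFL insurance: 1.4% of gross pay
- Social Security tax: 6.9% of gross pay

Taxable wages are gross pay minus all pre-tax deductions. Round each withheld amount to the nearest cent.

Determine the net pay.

$978.39

Gross pay: 40 × $50.63 = $2,025.20
SIMPLE IRA contribution: $2,025.20 × 0.05 = $101.26
Taxable wages = $2,025.20 − $101.26 = $1,923.94
State withholding: $1,923.94 × 0.0781 = $150.26
Federal withholding: $1,923.94 × 0.1425 = $274.16
Local income tax: $1,923.94 × 0.03 = $57.72
PFL insurance: $2,025.20 × 0.014 = $28.35
State unemployment insurance (employee share): $2,025.20 × 0.01 = $20.25
Social Security tax: $2,025.20 × 0.069 = $139.74
Parking deduction: $189.15
Charitable contribution: $85.92
Total deductions = $101.26 + $150.26 + $274.16 + $57.72 + $28.35 + $20.25 + $139.74 + $189.15 + $85.92 = $1,046.81
Net pay = $2,025.20 − $1,046.81 = $978.39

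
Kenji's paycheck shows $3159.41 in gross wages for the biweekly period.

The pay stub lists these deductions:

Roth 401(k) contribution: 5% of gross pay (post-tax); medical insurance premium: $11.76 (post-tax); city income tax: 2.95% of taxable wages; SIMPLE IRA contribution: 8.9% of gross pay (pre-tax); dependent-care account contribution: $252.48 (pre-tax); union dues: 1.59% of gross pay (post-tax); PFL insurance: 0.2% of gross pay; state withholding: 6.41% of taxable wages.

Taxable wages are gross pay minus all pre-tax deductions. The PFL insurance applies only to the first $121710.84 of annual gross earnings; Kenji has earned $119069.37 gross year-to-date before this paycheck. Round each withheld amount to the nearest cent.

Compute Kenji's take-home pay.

$2154.73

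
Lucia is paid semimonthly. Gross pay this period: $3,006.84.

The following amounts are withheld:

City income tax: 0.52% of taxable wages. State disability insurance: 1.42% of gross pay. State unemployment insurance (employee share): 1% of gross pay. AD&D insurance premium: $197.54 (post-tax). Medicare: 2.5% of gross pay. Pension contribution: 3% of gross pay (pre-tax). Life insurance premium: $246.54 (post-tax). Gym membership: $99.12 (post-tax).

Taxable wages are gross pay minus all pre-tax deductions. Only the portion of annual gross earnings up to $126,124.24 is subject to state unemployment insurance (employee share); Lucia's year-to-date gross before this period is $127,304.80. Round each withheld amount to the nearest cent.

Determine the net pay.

$2,240.39

Pension contribution: $3,006.84 × 0.03 = $90.21
Taxable wages = $3,006.84 − $90.21 = $2,916.63
City income tax: $2,916.63 × 0.0052 = $15.17
Medicare: $3,006.84 × 0.025 = $75.17
State disability insurance: $3,006.84 × 0.0142 = $42.70
State unemployment insurance (employee share): annual cap $126,124.24 already reached (YTD $127,304.80), so $0.00
Life insurance premium: $246.54
Gym membership: $99.12
AD&D insurance premium: $197.54
Total deductions = $90.21 + $15.17 + $75.17 + $42.70 + $0.00 + $246.54 + $99.12 + $197.54 = $766.45
Net pay = $3,006.84 − $766.45 = $2,240.39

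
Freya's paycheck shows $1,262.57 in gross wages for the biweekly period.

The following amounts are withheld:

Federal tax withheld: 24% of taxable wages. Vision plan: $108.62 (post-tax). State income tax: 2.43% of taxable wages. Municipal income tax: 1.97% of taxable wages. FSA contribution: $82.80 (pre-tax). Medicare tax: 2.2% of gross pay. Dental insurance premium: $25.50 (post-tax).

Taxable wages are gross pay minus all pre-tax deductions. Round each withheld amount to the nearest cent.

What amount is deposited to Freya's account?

$682.82

FSA contribution: $82.80
Taxable wages = $1,262.57 − $82.80 = $1,179.77
Federal tax withheld: $1,179.77 × 0.24 = $283.14
Municipal income tax: $1,179.77 × 0.0197 = $23.24
State income tax: $1,179.77 × 0.0243 = $28.67
Medicare tax: $1,262.57 × 0.022 = $27.78
Dental insurance premium: $25.50
Vision plan: $108.62
Total deductions = $82.80 + $283.14 + $23.24 + $28.67 + $27.78 + $25.50 + $108.62 = $579.75
Net pay = $1,262.57 − $579.75 = $682.82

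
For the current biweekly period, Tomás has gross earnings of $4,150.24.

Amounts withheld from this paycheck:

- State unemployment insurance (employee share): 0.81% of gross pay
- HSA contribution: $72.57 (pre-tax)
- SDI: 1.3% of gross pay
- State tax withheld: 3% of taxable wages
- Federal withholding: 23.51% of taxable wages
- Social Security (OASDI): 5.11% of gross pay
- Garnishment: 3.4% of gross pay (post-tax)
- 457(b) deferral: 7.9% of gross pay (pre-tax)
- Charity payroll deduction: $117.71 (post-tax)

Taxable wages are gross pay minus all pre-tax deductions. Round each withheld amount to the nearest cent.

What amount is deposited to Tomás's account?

$2,197.26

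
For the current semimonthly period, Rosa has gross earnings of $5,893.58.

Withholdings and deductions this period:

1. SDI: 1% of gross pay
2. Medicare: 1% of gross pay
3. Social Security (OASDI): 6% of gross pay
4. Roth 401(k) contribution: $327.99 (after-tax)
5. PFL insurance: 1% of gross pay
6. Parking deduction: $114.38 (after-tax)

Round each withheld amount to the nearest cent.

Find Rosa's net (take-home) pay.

SDI: $5,893.58 × 0.01 = $58.94
Social Security (OASDI): $5,893.58 × 0.06 = $353.61
PFL insurance: $5,893.58 × 0.01 = $58.94
Medicare: $5,893.58 × 0.01 = $58.94
Roth 401(k) contribution: $327.99
Parking deduction: $114.38
Total deductions = $58.94 + $353.61 + $58.94 + $58.94 + $327.99 + $114.38 = $972.80
Net pay = $5,893.58 − $972.80 = $4,920.78

$4,920.78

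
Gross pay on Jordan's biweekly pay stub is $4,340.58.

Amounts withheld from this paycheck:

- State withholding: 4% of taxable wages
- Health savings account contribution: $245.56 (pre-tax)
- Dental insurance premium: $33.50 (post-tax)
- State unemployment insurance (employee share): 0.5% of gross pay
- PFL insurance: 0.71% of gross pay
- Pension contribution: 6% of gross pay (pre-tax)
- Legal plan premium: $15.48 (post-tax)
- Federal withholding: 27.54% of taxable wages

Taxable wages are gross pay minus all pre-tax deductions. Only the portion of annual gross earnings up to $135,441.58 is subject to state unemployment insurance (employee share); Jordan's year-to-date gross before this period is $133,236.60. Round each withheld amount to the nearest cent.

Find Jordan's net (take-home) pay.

Health savings account contribution: $245.56
Pension contribution: $4,340.58 × 0.06 = $260.43
Pre-tax total = $245.56 + $260.43 = $505.99
Taxable wages = $4,340.58 − $505.99 = $3,834.59
State withholding: $3,834.59 × 0.04 = $153.38
Federal withholding: $3,834.59 × 0.2754 = $1,056.05
PFL insurance: $4,340.58 × 0.0071 = $30.82
State unemployment insurance (employee share): only $135,441.58 − $133,236.60 = $2,204.98 of this check is subject → $2,204.98 × 0.005 = $11.02
Legal plan premium: $15.48
Dental insurance premium: $33.50
Total deductions = $245.56 + $260.43 + $153.38 + $1,056.05 + $30.82 + $11.02 + $15.48 + $33.50 = $1,806.24
Net pay = $4,340.58 − $1,806.24 = $2,534.34

$2,534.34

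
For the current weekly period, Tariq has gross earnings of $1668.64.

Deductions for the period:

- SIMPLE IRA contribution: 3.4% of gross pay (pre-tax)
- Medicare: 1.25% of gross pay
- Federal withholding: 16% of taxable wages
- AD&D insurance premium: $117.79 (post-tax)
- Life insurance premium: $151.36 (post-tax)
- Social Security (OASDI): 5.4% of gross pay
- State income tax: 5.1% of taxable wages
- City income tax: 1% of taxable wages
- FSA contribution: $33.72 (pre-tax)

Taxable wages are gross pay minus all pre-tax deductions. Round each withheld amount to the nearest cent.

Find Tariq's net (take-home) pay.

$849.29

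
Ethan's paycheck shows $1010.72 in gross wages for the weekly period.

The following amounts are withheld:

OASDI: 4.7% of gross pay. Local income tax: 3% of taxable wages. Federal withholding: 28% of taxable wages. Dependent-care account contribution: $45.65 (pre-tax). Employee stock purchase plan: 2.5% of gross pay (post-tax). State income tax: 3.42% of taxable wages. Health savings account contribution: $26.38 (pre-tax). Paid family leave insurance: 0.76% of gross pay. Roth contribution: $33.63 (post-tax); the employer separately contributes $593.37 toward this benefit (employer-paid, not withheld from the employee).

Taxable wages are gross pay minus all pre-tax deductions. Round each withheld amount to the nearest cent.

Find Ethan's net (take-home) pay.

$501.52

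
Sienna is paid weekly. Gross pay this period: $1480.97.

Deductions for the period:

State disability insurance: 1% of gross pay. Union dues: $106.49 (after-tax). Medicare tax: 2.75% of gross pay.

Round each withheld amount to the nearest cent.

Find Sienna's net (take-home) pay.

Medicare tax: $1480.97 × 0.0275 = $40.73
State disability insurance: $1480.97 × 0.01 = $14.81
Union dues: $106.49
Total deductions = $40.73 + $14.81 + $106.49 = $162.03
Net pay = $1480.97 − $162.03 = $1318.94

$1318.94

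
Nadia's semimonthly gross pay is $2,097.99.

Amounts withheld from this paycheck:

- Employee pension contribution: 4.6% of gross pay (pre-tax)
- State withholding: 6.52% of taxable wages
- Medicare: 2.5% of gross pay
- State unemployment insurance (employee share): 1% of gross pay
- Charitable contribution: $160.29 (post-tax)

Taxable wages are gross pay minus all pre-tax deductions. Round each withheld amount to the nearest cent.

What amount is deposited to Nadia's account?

$1,637.26

Employee pension contribution: $2,097.99 × 0.046 = $96.51
Taxable wages = $2,097.99 − $96.51 = $2,001.48
State withholding: $2,001.48 × 0.0652 = $130.50
Medicare: $2,097.99 × 0.025 = $52.45
State unemployment insurance (employee share): $2,097.99 × 0.01 = $20.98
Charitable contribution: $160.29
Total deductions = $96.51 + $130.50 + $52.45 + $20.98 + $160.29 = $460.73
Net pay = $2,097.99 − $460.73 = $1,637.26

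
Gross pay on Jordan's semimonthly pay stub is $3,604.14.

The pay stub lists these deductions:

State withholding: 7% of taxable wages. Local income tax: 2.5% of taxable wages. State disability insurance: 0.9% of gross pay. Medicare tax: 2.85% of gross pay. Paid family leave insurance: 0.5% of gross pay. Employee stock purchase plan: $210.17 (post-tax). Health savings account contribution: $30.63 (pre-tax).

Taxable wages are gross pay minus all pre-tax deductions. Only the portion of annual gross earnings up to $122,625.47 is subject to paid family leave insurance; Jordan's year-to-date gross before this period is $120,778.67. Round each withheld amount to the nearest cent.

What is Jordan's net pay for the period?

$2,879.46

Health savings account contribution: $30.63
Taxable wages = $3,604.14 − $30.63 = $3,573.51
Local income tax: $3,573.51 × 0.025 = $89.34
State withholding: $3,573.51 × 0.07 = $250.15
State disability insurance: $3,604.14 × 0.009 = $32.44
Paid family leave insurance: only $122,625.47 − $120,778.67 = $1,846.80 of this check is subject → $1,846.80 × 0.005 = $9.23
Medicare tax: $3,604.14 × 0.0285 = $102.72
Employee stock purchase plan: $210.17
Total deductions = $30.63 + $89.34 + $250.15 + $32.44 + $9.23 + $102.72 + $210.17 = $724.68
Net pay = $3,604.14 − $724.68 = $2,879.46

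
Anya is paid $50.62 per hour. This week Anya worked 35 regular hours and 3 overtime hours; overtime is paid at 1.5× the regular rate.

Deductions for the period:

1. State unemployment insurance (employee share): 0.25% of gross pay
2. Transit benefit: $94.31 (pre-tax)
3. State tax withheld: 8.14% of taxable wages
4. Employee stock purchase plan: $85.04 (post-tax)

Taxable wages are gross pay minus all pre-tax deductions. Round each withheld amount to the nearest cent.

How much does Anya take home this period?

$1,660.06

Regular pay: 35 × $50.62 = $1,771.70
Overtime pay: 3 × $50.62 × 1.5 = $227.79
Gross pay = $1,771.70 + $227.79 = $1,999.49
Transit benefit: $94.31
Taxable wages = $1,999.49 − $94.31 = $1,905.18
State tax withheld: $1,905.18 × 0.0814 = $155.08
State unemployment insurance (employee share): $1,999.49 × 0.0025 = $5.00
Employee stock purchase plan: $85.04
Total deductions = $94.31 + $155.08 + $5.00 + $85.04 = $339.43
Net pay = $1,999.49 − $339.43 = $1,660.06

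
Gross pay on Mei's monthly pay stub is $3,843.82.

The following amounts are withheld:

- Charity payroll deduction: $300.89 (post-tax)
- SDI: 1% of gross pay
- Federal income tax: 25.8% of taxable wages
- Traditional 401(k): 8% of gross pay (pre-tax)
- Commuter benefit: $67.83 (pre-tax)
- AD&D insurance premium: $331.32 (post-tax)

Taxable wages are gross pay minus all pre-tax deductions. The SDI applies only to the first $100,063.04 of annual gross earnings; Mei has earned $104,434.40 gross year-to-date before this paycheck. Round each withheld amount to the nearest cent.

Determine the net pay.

$1,941.40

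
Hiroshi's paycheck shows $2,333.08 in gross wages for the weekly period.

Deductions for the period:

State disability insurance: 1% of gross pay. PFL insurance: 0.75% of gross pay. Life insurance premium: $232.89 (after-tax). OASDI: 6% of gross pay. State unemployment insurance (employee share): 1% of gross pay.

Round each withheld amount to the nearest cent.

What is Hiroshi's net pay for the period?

State unemployment insurance (employee share): $2,333.08 × 0.01 = $23.33
State disability insurance: $2,333.08 × 0.01 = $23.33
PFL insurance: $2,333.08 × 0.0075 = $17.50
OASDI: $2,333.08 × 0.06 = $139.98
Life insurance premium: $232.89
Total deductions = $23.33 + $23.33 + $17.50 + $139.98 + $232.89 = $437.03
Net pay = $2,333.08 − $437.03 = $1,896.05

$1,896.05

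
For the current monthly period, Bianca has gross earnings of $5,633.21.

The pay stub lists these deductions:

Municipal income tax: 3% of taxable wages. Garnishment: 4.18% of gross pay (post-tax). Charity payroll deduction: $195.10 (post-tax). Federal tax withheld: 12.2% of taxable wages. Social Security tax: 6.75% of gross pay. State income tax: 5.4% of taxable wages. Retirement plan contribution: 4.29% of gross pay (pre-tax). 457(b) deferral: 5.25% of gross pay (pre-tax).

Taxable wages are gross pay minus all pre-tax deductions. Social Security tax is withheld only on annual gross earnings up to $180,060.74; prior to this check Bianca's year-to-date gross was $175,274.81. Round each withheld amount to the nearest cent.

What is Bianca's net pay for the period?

$3,292.46

457(b) deferral: $5,633.21 × 0.0525 = $295.74
Retirement plan contribution: $5,633.21 × 0.0429 = $241.66
Pre-tax total = $295.74 + $241.66 = $537.40
Taxable wages = $5,633.21 − $537.40 = $5,095.81
State income tax: $5,095.81 × 0.054 = $275.17
Municipal income tax: $5,095.81 × 0.03 = $152.87
Federal tax withheld: $5,095.81 × 0.122 = $621.69
Social Security tax: only $180,060.74 − $175,274.81 = $4,785.93 of this check is subject → $4,785.93 × 0.0675 = $323.05
Garnishment: $5,633.21 × 0.0418 = $235.47
Charity payroll deduction: $195.10
Total deductions = $295.74 + $241.66 + $275.17 + $152.87 + $621.69 + $323.05 + $235.47 + $195.10 = $2,340.75
Net pay = $5,633.21 − $2,340.75 = $3,292.46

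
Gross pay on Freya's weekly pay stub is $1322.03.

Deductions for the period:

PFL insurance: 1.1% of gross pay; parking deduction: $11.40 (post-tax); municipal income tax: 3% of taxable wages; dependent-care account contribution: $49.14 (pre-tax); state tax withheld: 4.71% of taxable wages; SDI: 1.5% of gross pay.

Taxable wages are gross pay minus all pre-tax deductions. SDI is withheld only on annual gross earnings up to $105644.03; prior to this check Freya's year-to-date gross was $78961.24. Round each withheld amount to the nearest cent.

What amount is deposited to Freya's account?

$1128.98

Dependent-care account contribution: $49.14
Taxable wages = $1322.03 − $49.14 = $1272.89
State tax withheld: $1272.89 × 0.0471 = $59.95
Municipal income tax: $1272.89 × 0.03 = $38.19
SDI: cap not yet reached, full $1322.03 is subject → $1322.03 × 0.015 = $19.83
PFL insurance: $1322.03 × 0.011 = $14.54
Parking deduction: $11.40
Total deductions = $49.14 + $59.95 + $38.19 + $19.83 + $14.54 + $11.40 = $193.05
Net pay = $1322.03 − $193.05 = $1128.98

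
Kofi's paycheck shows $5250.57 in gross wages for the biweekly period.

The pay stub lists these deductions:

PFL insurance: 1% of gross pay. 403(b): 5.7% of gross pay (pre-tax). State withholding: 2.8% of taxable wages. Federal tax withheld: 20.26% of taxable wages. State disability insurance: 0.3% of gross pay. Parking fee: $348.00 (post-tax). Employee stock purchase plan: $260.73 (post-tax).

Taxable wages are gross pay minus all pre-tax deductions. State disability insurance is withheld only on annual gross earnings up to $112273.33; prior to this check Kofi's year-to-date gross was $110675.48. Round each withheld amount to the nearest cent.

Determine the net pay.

$3143.49

403(b): $5250.57 × 0.057 = $299.28
Taxable wages = $5250.57 − $299.28 = $4951.29
State withholding: $4951.29 × 0.028 = $138.64
Federal tax withheld: $4951.29 × 0.2026 = $1003.13
State disability insurance: only $112273.33 − $110675.48 = $1597.85 of this check is subject → $1597.85 × 0.003 = $4.79
PFL insurance: $5250.57 × 0.01 = $52.51
Employee stock purchase plan: $260.73
Parking fee: $348.00
Total deductions = $299.28 + $138.64 + $1003.13 + $4.79 + $52.51 + $260.73 + $348.00 = $2107.08
Net pay = $5250.57 − $2107.08 = $3143.49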